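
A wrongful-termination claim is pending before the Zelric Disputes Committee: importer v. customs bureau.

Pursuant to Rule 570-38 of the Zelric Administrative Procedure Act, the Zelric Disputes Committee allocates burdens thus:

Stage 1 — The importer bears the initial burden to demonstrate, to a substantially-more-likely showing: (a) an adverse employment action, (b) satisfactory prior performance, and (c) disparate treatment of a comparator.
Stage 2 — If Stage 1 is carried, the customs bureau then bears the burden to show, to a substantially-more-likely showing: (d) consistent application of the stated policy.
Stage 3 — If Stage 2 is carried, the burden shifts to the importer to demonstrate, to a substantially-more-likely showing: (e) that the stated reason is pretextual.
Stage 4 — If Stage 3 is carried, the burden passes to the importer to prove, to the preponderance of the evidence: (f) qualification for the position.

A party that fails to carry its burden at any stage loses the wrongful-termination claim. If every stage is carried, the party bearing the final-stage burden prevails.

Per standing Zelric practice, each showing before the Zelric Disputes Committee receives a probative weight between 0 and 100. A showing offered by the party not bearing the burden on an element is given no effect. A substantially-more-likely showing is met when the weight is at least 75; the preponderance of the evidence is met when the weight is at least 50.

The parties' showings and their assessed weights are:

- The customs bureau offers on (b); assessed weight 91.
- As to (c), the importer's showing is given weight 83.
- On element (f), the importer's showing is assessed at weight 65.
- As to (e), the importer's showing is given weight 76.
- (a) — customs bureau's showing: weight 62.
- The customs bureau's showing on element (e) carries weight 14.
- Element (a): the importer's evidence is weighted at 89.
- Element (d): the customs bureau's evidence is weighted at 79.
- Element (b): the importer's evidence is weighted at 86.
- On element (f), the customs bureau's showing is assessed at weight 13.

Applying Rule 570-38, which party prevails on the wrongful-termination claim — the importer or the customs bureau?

Stage 1 (importer, a substantially-more-likely showing, weight is at least 75): (a) 89 (customs bureau's 62 disregarded) ≥ 75 — meets; (b) 86 (customs bureau's 91 disregarded) ≥ 75 — meets; (c) 83 ≥ 75 — meets.
  All elements met. The burden passes to the customs bureau.
Stage 2 (customs bureau, a substantially-more-likely showing, weight is at least 75): (d) 79 ≥ 75 — meets.
  The customs bureau carries Stage 2; the importer now bears the burden.
Stage 3 (importer, a substantially-more-likely showing, weight is at least 75): (e) 76 (customs bureau's 14 disregarded) ≥ 75 — meets.
  All elements met. The importer retains the burden for Stage 4.
Stage 4 (importer, the preponderance of the evidence, weight is at least 50): (f) 65 (customs bureau's 13 disregarded) ≥ 50 — meets.
  All elements met at the final stage.
With every stage satisfied, the importer prevails.

importer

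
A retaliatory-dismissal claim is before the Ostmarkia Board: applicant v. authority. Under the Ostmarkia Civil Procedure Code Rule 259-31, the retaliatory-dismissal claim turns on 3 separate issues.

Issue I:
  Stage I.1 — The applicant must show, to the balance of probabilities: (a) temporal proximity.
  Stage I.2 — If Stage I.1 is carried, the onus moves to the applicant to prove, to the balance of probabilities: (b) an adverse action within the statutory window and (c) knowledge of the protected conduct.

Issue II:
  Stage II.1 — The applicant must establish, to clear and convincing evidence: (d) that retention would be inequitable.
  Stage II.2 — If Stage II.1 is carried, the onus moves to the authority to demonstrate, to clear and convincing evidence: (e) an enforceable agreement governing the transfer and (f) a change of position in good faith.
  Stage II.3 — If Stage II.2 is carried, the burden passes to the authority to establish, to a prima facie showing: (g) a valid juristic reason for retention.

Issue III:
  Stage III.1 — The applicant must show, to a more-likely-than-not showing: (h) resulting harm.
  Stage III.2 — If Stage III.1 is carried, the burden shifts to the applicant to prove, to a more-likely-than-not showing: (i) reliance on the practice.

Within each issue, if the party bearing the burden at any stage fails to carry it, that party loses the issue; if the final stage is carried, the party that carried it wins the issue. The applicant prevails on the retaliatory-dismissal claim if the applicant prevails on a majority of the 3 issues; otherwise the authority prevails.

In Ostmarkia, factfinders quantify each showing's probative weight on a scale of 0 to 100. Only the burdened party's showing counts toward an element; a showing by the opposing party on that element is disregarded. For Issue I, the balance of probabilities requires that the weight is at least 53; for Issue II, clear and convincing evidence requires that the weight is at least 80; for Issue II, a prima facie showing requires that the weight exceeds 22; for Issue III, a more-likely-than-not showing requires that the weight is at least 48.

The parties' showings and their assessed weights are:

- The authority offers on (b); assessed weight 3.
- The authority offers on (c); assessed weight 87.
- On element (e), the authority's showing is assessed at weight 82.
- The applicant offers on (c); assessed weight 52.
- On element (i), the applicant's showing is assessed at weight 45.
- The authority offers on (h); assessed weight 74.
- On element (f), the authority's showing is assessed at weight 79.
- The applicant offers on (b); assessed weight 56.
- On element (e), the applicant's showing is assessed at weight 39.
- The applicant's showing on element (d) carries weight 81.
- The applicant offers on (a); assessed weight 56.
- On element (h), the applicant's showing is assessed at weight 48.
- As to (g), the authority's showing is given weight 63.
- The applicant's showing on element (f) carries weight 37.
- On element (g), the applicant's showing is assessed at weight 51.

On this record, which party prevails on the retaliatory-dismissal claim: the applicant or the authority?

authority

— Issue I —
Stage I.1 (applicant, the balance of probabilities, weight is at least 53): (a) 56 ≥ 53 — meets.
  All elements met. The applicant retains the burden for Stage I.2.
Stage I.2 (applicant, the balance of probabilities, weight is at least 53): (b) 56 (authority's 3 disregarded) ≥ 53 — meets; (c) 52 (authority's 87 disregarded) < 53 — fails.
  Not every element is met, so the applicant fails to carry Stage I.2.
The authority prevails on this issue.
— Issue II —
Stage II.1 — burden on applicant; standard: clear and convincing evidence (weight is at least 80).
    (d): 81 ≥ 80 [met]
  All elements met. The burden passes to the authority.
Stage II.2 — burden on authority; standard: clear and convincing evidence (weight is at least 80).
    (e): 82 (applicant's 39 disregarded) ≥ 80 [met]
    (f): 79 (applicant's 37 disregarded) < 80 [not met]
  The authority does not carry Stage II.2.
The applicant prevails on this issue.
— Issue III —
Stage III.1 (applicant, a more-likely-than-not showing, weight is at least 48): (h) 48 (authority's 74 disregarded) ≥ 48 — meets.
  All elements met. The applicant retains the burden for Stage III.2.
Stage III.2 (applicant, a more-likely-than-not showing, weight is at least 48): (i) 45 < 48 — fails.
  The applicant does not carry Stage III.2.
So the authority prevails on this issue.
Per-issue: Issue I → authority; Issue II → applicant; Issue III → authority. The applicant must prevail on a majority of issues; overall, the authority prevails.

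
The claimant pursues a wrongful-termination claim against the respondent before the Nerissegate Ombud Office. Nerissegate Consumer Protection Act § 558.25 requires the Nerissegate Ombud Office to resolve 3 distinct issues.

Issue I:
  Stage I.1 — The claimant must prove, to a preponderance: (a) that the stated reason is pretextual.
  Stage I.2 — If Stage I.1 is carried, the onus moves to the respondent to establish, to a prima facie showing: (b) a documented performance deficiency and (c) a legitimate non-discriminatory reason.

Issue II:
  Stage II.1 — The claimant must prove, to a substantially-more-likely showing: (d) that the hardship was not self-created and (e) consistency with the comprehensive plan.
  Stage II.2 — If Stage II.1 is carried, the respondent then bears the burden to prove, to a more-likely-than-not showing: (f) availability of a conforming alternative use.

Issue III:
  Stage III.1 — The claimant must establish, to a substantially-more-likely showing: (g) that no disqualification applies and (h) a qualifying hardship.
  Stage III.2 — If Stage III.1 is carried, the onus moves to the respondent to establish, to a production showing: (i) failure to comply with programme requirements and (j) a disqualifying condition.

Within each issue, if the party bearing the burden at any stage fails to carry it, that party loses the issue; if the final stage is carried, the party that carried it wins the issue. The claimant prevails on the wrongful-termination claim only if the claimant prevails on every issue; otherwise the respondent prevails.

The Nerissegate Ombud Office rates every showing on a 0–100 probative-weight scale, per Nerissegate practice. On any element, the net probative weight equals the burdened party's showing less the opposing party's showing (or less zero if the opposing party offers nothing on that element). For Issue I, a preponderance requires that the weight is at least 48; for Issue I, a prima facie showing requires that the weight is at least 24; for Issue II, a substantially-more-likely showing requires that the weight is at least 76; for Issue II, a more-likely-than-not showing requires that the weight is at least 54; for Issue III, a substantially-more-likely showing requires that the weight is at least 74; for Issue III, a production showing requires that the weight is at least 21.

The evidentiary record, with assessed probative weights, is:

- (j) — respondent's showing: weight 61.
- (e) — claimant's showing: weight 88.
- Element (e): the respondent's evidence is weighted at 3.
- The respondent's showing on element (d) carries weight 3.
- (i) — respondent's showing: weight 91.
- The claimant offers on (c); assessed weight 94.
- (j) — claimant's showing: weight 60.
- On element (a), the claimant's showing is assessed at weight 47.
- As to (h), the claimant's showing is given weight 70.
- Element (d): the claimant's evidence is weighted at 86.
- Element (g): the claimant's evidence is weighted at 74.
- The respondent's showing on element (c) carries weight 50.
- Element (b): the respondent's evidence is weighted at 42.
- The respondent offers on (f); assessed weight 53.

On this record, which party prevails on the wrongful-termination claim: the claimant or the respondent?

respondent

— Issue I —
Stage I.1 — burden on claimant; standard: a preponderance (weight is at least 48).
    (a): 47 < 48 [not met]
  The claimant does not carry Stage I.1.
The respondent prevails on this issue.
— Issue II —
Stage II.1 (claimant, a substantially-more-likely showing, weight is at least 76): (d) net 86−3=83 ≥ 76 — meets; (e) net 88−3=85 ≥ 76 — meets.
  Stage II.1 is satisfied; the onus moves to the respondent.
Stage II.2 (respondent, a more-likely-than-not showing, weight is at least 54): (f) 53 < 54 — fails.
  The respondent does not carry Stage II.2.
The analysis ends at Stage II.2; the claimant prevails on this issue.
— Issue III —
At Stage III.1 the claimant must meet a substantially-more-likely showing (weight is at least 74): on (g) the weight is 74, which does reach 74, so (g) meets the standard; on (h) the weight is 70, < 74, so (h) does not meet the standard.
  Stage III.1 not carried; the claimant fails its burden.
So the respondent prevails on this issue.
Per-issue: Issue I → respondent; Issue II → claimant; Issue III → respondent. The claimant must prevail on every issue; overall, the respondent prevails.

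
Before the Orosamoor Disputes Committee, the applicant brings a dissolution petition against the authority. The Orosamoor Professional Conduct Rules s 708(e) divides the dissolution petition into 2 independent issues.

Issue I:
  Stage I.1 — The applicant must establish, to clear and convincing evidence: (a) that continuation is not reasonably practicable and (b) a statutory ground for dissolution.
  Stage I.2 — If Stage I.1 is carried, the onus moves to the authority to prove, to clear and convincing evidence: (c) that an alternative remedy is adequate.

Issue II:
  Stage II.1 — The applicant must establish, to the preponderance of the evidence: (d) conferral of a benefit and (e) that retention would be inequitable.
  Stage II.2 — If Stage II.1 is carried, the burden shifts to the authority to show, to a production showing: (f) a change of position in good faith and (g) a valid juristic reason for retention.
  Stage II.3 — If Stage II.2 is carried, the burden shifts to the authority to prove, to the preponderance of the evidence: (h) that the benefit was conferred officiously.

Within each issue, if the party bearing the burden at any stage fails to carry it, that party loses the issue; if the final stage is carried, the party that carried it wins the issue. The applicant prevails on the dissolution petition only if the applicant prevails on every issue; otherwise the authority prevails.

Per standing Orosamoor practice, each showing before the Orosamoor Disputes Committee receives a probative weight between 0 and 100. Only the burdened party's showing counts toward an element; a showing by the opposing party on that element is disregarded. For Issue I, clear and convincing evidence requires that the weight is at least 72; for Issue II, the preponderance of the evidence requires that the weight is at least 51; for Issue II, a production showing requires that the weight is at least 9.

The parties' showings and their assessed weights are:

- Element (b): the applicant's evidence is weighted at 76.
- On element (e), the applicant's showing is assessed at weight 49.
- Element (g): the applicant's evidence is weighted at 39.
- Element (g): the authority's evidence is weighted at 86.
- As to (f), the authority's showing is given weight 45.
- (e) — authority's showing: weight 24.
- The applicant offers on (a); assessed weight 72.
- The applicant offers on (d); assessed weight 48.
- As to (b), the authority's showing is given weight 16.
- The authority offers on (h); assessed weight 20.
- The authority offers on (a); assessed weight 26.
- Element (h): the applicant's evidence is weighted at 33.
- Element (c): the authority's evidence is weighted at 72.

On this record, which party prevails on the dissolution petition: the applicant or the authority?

— Issue I —
Stage I.1 (applicant, clear and convincing evidence, weight is at least 72): (a) 72 (authority's 26 disregarded) ≥ 72 — meets; (b) 76 (authority's 16 disregarded) ≥ 72 — meets.
  The applicant carries Stage I.1; the authority now bears the burden.
Stage I.2 (authority, clear and convincing evidence, weight is at least 72): (c) 72 ≥ 72 — meets.
  All elements met at the final stage.
With every stage satisfied, the authority prevails on this issue.
— Issue II —
At Stage II.1 the applicant must meet the preponderance of the evidence (weight is at least 51): on (d) the weight is 48, < 51, so (d) does not meet the standard; on (e) the weight is 49 (the authority's 24 is given no effect), < 51, so (e) does not meet the standard.
  The applicant does not carry Stage II.1.
The authority prevails on this issue.
Per-issue: Issue I → authority; Issue II → authority. The applicant must prevail on every issue; overall, the authority prevails.

authority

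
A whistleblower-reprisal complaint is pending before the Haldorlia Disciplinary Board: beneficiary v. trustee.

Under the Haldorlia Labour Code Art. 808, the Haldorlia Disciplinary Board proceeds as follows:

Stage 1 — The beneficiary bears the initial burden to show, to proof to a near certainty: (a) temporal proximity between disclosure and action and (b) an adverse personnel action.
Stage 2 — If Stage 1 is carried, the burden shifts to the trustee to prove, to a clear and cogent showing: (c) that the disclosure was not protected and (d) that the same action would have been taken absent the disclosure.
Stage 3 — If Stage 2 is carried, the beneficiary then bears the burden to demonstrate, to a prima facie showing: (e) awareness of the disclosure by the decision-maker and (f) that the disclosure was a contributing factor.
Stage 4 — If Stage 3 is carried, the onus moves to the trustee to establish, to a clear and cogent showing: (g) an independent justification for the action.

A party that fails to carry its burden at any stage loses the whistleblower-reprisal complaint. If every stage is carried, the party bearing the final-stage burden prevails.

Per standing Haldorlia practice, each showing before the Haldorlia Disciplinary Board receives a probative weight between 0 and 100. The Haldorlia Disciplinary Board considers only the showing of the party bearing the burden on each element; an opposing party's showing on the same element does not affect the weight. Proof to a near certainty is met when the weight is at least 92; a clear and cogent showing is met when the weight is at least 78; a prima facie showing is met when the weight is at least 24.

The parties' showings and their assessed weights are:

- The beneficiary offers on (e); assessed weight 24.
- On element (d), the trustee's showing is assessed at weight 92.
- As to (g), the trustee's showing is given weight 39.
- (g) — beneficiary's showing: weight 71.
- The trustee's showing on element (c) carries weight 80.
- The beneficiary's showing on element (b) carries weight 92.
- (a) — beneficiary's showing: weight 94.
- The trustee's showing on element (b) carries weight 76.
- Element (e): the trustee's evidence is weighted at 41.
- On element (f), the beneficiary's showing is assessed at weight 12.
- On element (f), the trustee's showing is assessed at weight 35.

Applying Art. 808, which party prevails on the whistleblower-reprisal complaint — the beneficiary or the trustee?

At Stage 1 the beneficiary must meet proof to a near certainty (weight is at least 92): on (a) the weight is 94, ≥ 92, so (a) meets the standard; on (b) the weight is 92 (the trustee's 76 is given no effect), ≥ 92, so (b) meets the standard.
  Stage 1 carried; the burden shifts to the trustee.
At Stage 2 the trustee must meet a clear and cogent showing (weight is at least 78): on (c) the weight is 80, which does reach 78, so (c) meets the standard; on (d) the weight is 92, which does reach 78, so (d) meets the standard.
  All elements met. The burden passes to the beneficiary.
At Stage 3 the beneficiary must meet a prima facie showing (weight is at least 24): on (e) the weight is 24 (the trustee's 41 is given no effect), which does reach 24, so (e) meets the standard; on (f) the weight is 12 (the trustee's 35 is given no effect), < 24, so (f) does not meet the standard.
  Not every element is met, so the beneficiary fails to carry Stage 3.
So the trustee prevails.

trustee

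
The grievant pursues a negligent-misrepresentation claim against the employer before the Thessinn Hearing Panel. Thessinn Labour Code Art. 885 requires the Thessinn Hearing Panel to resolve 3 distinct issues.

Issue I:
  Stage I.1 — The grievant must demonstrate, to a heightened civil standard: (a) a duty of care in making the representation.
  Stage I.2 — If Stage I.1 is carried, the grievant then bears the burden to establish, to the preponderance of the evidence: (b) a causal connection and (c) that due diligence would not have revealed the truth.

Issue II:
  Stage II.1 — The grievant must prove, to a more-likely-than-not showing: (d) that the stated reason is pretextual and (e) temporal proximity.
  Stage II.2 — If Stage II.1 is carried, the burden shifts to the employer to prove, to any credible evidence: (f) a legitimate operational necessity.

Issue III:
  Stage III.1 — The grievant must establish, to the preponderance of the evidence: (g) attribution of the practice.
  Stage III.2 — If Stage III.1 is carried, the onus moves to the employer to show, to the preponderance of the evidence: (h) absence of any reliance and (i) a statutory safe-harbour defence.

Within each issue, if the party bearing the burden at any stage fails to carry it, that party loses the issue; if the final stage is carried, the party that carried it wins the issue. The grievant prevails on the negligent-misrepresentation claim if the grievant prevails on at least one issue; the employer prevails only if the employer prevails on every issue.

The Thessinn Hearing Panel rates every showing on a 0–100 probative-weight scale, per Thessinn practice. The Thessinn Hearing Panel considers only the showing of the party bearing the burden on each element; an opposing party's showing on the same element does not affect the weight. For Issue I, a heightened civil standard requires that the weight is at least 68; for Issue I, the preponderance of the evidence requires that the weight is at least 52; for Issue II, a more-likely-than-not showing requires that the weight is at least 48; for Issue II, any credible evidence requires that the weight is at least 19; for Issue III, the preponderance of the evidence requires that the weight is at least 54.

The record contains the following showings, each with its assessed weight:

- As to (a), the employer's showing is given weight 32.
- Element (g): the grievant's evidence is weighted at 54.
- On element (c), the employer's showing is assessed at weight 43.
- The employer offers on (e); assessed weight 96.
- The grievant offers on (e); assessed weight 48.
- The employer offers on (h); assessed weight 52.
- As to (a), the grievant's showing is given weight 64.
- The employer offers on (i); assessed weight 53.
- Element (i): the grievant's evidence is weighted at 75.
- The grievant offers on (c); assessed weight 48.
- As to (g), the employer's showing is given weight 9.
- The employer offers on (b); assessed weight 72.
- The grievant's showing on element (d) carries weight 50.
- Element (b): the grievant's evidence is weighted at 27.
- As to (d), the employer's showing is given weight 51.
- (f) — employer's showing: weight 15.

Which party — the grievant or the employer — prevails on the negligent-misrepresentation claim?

— Issue I —
Stage I.1 (grievant, a heightened civil standard, weight is at least 68): (a) 64 (employer's 32 disregarded) < 68 — fails.
  Not every element is met, so the grievant fails to carry Stage I.1.
The employer prevails on this issue.
— Issue II —
Stage II.1 — burden on grievant; standard: a more-likely-than-not showing (weight is at least 48).
    (d): 50 (employer's 51 disregarded) ≥ 48 [met]
    (e): 48 (employer's 96 disregarded) ≥ 48 [met]
  Stage II.1 is satisfied; the onus moves to the employer.
Stage II.2 — burden on employer; standard: any credible evidence (weight is at least 19).
    (f): 15 < 19 [not met]
  Stage II.2 not carried; the employer fails its burden.
The grievant prevails on this issue.
— Issue III —
Stage III.1 — burden on grievant; standard: the preponderance of the evidence (weight is at least 54).
    (g): 54 (employer's 9 disregarded) ≥ 54 [met]
  Stage III.1 is satisfied; the onus moves to the employer.
Stage III.2 — burden on employer; standard: the preponderance of the evidence (weight is at least 54).
    (h): 52 < 54 [not met]
    (i): 53 (grievant's 75 disregarded) < 54 [not met]
  Stage III.2 not carried; the employer fails its burden.
The grievant prevails on this issue.
Per-issue: Issue I → employer; Issue II → grievant; Issue III → grievant. The grievant must prevail on at least one issue; overall, the grievant prevails.

grievant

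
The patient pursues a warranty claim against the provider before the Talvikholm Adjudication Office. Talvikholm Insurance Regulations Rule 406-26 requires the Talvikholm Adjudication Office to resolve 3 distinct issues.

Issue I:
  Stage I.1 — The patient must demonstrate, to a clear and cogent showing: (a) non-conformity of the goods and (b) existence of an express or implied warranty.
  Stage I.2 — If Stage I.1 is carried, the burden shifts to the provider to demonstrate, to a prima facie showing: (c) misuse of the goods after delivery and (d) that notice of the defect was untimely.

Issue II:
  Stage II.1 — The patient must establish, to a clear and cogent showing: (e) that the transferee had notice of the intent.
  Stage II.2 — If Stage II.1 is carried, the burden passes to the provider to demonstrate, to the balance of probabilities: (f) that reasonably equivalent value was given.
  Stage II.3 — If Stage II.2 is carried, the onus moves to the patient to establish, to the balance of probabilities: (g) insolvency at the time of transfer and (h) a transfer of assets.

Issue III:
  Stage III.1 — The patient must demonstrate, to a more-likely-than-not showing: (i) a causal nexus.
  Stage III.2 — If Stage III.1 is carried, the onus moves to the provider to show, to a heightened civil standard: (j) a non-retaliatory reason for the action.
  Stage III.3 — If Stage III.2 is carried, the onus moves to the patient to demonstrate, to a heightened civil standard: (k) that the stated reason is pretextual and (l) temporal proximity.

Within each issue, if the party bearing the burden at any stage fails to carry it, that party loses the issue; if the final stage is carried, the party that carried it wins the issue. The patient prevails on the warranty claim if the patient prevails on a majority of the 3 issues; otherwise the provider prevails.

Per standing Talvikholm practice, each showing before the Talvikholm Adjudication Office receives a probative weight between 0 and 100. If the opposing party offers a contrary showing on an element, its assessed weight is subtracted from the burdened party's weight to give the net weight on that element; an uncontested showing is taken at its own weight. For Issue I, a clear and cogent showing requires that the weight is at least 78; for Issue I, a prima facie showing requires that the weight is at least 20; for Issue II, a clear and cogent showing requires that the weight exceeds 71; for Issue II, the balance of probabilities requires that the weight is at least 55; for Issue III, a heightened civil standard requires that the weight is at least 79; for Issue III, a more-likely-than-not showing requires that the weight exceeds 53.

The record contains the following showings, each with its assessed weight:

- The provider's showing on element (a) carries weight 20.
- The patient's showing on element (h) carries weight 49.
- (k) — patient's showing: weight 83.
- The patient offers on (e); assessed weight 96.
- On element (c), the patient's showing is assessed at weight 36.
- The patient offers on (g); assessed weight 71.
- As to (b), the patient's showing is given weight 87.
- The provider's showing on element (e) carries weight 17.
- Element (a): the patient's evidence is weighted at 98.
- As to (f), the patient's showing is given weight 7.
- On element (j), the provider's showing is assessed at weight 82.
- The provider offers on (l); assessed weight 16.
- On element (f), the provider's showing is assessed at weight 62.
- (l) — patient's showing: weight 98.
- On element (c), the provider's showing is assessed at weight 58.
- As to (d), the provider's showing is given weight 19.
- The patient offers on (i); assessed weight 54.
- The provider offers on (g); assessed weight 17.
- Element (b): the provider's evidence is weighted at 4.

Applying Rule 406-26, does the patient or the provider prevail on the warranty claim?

— Issue I —
At Stage I.1 the patient must meet a clear and cogent showing (weight is at least 78): on (a) the weight is 98 less the opposing 20 gives net 78, ≥ 78, so (a) meets the standard; on (b) the weight is 87 less the opposing 4 gives net 83, ≥ 78, so (b) meets the standard.
  Stage I.1 carried; the burden shifts to the provider.
At Stage I.2 the provider must meet a prima facie showing (weight is at least 20): on (c) the weight is 58 less the opposing 36 gives net 22, ≥ 20, so (c) meets the standard; on (d) the weight is 19, < 20, so (d) does not meet the standard.
  Stage I.2 not carried; the provider fails its burden.
So the patient prevails on this issue.
— Issue II —
Stage II.1 (patient, a clear and cogent showing, weight exceeds 71): (e) net 96−17=79 > 71 — meets.
  The patient carries Stage II.1; the provider now bears the burden.
Stage II.2 (provider, the balance of probabilities, weight is at least 55): (f) net 62−7=55 ≥ 55 — meets.
  Stage II.2 carried; the burden shifts to the patient.
Stage II.3 (patient, the balance of probabilities, weight is at least 55): (g) net 71−17=54 < 55 — fails; (h) 49 < 55 — fails.
  Not every element is met, so the patient fails to carry Stage II.3.
The provider prevails on this issue.
— Issue III —
At Stage III.1 the patient must meet a more-likely-than-not showing (weight exceeds 53): on (i) the weight is 54, > 53, so (i) meets the standard.
  All elements met. The burden passes to the provider.
At Stage III.2 the provider must meet a heightened civil standard (weight is at least 79): on (j) the weight is 82, ≥ 79, so (j) meets the standard.
  The provider carries Stage III.2; the patient now bears the burden.
At Stage III.3 the patient must meet a heightened civil standard (weight is at least 79): on (k) the weight is 83, which does reach 79, so (k) meets the standard; on (l) the weight is 98 less the opposing 16 gives net 82, which does reach 79, so (l) meets the standard.
  The patient carries the last stage.
Every stage carried; the patient prevails on this issue.
Per-issue: Issue I → patient; Issue II → provider; Issue III → patient. The patient must prevail on a majority of issues; overall, the patient prevails.

patient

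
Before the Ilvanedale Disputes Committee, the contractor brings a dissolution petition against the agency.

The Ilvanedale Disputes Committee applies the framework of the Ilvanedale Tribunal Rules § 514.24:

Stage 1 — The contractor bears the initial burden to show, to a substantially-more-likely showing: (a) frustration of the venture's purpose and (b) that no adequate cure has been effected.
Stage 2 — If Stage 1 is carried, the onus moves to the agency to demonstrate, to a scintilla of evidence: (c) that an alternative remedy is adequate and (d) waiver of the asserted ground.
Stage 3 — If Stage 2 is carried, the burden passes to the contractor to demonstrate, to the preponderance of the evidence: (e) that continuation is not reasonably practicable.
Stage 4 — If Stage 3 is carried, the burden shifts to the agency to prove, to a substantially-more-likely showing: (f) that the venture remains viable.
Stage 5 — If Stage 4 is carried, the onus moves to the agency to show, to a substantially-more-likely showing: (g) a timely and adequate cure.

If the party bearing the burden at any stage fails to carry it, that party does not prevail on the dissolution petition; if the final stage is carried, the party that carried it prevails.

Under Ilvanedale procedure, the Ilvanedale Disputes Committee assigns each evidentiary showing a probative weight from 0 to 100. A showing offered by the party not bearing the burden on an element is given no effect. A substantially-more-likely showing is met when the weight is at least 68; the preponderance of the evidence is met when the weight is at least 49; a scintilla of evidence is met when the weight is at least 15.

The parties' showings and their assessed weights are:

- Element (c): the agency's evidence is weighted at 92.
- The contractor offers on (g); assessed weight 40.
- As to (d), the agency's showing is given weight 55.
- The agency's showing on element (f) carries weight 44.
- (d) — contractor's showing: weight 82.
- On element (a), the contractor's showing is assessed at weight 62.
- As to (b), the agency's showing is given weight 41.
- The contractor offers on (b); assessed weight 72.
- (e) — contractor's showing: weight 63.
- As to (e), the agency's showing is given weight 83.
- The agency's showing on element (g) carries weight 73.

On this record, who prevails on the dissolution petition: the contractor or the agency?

agency

Stage 1 (contractor, a substantially-more-likely showing, weight is at least 68): (a) 62 < 68 — fails; (b) 72 (agency's 41 disregarded) ≥ 68 — meets.
  Not every element is met, so the contractor fails to carry Stage 1.
The analysis ends at Stage 1; the agency prevails.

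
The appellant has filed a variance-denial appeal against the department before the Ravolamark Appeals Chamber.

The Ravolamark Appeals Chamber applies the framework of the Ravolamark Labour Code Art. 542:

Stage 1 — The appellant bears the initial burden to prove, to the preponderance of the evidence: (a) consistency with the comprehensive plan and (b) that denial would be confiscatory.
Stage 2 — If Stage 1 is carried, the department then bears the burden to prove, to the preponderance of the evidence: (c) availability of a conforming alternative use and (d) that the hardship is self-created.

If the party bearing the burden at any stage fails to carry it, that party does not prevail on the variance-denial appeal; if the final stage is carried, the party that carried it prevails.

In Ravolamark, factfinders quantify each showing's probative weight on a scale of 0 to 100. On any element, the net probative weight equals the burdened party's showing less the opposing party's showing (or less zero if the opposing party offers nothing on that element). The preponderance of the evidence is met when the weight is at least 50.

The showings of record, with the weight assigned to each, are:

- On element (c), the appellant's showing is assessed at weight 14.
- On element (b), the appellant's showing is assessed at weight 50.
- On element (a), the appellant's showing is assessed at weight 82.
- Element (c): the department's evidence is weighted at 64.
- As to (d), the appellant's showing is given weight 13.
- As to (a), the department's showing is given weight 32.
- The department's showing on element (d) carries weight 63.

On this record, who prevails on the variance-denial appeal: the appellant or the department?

department

Stage 1 (appellant, the preponderance of the evidence, weight is at least 50): (a) net 82−32=50 ≥ 50 — meets; (b) 50 ≥ 50 — meets.
  All elements met. The burden passes to the department.
Stage 2 (department, the preponderance of the evidence, weight is at least 50): (c) net 64−14=50 ≥ 50 — meets; (d) net 63−13=50 ≥ 50 — meets.
  All elements met at the final stage.
With every stage satisfied, the department prevails.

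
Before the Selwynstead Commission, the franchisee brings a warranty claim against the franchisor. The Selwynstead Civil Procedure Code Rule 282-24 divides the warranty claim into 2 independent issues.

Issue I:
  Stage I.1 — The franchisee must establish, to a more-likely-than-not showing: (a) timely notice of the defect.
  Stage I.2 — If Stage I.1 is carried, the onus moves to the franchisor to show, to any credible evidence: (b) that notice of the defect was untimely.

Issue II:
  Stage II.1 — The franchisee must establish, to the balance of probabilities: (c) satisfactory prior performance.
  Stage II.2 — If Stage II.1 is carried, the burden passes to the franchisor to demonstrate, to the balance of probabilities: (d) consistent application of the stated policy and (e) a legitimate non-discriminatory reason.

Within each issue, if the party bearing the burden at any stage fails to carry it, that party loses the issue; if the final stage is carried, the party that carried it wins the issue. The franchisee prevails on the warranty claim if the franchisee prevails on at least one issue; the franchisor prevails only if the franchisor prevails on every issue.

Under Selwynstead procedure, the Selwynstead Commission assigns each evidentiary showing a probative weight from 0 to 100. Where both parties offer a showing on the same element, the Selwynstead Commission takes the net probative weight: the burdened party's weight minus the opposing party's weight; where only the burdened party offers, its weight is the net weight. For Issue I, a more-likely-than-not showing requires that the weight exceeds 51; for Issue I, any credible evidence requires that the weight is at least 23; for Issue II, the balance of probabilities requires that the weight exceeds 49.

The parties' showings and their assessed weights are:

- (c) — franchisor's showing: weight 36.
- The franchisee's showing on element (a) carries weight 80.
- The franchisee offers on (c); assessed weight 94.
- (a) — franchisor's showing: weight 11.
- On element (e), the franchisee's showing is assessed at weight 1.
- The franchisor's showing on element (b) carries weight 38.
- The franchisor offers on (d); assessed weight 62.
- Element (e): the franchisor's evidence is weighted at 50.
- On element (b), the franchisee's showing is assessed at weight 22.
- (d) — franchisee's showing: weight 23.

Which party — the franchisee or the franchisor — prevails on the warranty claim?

franchisee

— Issue I —
Stage I.1 — burden on franchisee; standard: a more-likely-than-not showing (weight exceeds 51).
    (a): 80 − 11 = 69 > 51 [met]
  All elements met. The burden passes to the franchisor.
Stage I.2 — burden on franchisor; standard: any credible evidence (weight is at least 23).
    (b): 38 − 22 = 16 < 23 [not met]
  Stage I.2 not carried; the franchisor fails its burden.
So the franchisee prevails on this issue.
— Issue II —
Stage II.1 — burden on franchisee; standard: the balance of probabilities (weight exceeds 49).
    (c): 94 − 36 = 58 > 49 [met]
  Stage II.1 carried; the burden shifts to the franchisor.
Stage II.2 — burden on franchisor; standard: the balance of probabilities (weight exceeds 49).
    (d): 62 − 23 = 39 ≤ 49 [not met]
    (e): 50 − 1 = 49 ≤ 49 [not met]
  Not every element is met, so the franchisor fails to carry Stage II.2.
So the franchisee prevails on this issue.
Per-issue: Issue I → franchisee; Issue II → franchisee. The franchisee must prevail on at least one issue; overall, the franchisee prevails.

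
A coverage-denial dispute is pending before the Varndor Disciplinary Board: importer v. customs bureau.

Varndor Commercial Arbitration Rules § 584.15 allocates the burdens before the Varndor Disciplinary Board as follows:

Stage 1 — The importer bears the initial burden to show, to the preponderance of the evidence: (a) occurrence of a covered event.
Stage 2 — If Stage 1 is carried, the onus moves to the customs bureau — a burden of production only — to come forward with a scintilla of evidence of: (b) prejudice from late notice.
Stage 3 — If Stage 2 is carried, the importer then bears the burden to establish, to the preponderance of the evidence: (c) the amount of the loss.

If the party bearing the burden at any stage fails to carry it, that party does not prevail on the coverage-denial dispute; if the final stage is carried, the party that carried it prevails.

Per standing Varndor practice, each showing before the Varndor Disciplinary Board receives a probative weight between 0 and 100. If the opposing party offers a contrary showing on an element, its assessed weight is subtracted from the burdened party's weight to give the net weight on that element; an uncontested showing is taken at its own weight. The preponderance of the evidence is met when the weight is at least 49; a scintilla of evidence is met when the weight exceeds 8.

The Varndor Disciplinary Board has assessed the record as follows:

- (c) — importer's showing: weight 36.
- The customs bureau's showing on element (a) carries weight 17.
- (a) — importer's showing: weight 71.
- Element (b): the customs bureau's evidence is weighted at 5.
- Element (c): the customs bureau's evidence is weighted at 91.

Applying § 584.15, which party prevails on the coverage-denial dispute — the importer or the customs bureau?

importer

Stage 1 (importer, the preponderance of the evidence, weight is at least 49): (a) net 71−17=54 ≥ 49 — meets.
  All elements met. The burden passes to the customs bureau.
Stage 2 (customs bureau, a scintilla of evidence, weight exceeds 8): (b) 5 ≤ 8 — fails.
  Stage 2 not carried; the customs bureau fails its burden.
The analysis ends at Stage 2; the importer prevails.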